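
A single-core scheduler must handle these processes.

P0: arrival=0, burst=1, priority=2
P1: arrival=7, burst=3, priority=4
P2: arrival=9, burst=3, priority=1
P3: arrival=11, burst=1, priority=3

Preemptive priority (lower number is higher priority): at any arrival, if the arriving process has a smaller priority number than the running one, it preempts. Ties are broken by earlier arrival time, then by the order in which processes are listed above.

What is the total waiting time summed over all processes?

5

Timeline: | P0 0-1 | idle 1-7 | P1 7-9 | P2 9-12 | P3 12-13 | P1 13-14 |
Completion: P0=1  P1=14  P2=12  P3=13
Turnaround (C−A): P0=1  P1=7  P2=3  P3=2
Waiting = turnaround − burst: P0=0, P1=4, P2=0, P3=1
Total waiting = 0 + 4 + 0 + 1 = 5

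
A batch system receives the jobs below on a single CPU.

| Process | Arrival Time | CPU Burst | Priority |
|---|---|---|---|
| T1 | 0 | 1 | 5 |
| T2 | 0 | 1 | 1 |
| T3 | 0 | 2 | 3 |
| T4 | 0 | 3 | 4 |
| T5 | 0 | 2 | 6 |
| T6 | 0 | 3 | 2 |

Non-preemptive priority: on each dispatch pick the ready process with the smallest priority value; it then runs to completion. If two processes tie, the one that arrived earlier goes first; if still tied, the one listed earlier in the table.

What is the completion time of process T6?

Schedule: | T2 0-1 | T6 1-4 | T3 4-6 | T4 6-9 | T1 9-10 | T5 10-12 |
Completion: T1=10  T2=1  T3=6  T4=9  T5=12  T6=4
Turnaround (C−A): T1=10  T2=1  T3=6  T4=9  T5=12  T6=4

4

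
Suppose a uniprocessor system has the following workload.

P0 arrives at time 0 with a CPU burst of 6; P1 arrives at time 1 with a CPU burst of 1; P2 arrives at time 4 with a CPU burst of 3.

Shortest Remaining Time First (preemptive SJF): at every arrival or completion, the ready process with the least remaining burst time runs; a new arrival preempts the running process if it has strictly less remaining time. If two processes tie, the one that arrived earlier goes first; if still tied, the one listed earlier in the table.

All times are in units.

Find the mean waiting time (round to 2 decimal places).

1.33

Gantt: | P0 0-1 | P1 1-2 | P0 2-7 | P2 7-10 |
Completion: P0=7  P1=2  P2=10
Waiting times: P0=1, P1=0, P2=3
Average waiting = (1+0+3) / 3 = 4/3 = 1.33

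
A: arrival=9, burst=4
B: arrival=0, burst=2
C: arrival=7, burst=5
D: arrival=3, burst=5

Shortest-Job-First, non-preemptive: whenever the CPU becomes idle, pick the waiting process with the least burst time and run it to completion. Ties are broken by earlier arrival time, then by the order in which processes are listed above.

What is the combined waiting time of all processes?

Schedule: | B 0-2 | idle 2-3 | D 3-8 | C 8-13 | A 13-17 |
Completion: A=17  B=2  C=13  D=8
Turnaround (C−A): A=8  B=2  C=6  D=5
Waiting = turnaround − burst: A=4, B=0, C=1, D=0
Total waiting = 4 + 0 + 1 + 0 = 5

5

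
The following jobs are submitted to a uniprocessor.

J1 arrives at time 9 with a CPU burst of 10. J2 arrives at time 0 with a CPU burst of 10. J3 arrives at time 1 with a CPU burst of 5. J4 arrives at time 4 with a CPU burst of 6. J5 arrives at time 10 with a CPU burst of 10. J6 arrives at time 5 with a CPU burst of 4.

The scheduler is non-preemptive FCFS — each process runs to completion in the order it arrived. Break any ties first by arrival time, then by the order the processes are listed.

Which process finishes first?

Gantt: | J2 0-10 | J3 10-15 | J4 15-21 | J6 21-25 | J1 25-35 | J5 35-45 |
Completion: J1=35  J2=10  J3=15  J4=21  J5=45  J6=25
Turnaround (C−A): J1=26  J2=10  J3=14  J4=17  J5=35  J6=20
Finish order: J2 → J3 → J4 → J6 → J1 → J5

J2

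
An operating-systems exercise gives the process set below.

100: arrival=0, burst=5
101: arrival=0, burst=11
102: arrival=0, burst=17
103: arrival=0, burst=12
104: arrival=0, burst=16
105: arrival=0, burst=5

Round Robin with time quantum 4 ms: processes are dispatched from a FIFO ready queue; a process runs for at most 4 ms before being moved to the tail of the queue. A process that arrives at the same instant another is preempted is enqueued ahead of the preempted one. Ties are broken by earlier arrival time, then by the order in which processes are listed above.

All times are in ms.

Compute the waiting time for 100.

Gantt: | 100 0-4 | 101 4-8 | 102 8-12 | 103 12-16 | 104 16-20 | 105 20-24 | 100 24-25 | 101 25-29 | 102 29-33 | 103 33-37 | 104 37-41 | 105 41-42 | 101 42-45 | 102 45-49 | 103 49-53 | 104 53-57 | 102 57-61 | 104 61-65 | 102 65-66 |
Completion: 100=25  101=45  102=66  103=53  104=65  105=42
Turnaround (C−A): 100=25  101=45  102=66  103=53  104=65  105=42
Waiting(100) = turnaround − burst = 25 − 5 = 20

20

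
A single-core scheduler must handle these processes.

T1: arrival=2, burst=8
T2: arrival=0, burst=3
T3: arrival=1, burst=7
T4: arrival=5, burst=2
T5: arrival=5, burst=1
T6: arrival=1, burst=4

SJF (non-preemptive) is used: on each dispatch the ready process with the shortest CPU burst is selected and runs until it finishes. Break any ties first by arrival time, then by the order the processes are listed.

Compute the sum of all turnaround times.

56

Schedule: | T2 0-3 | T6 3-7 | T5 7-8 | T4 8-10 | T3 10-17 | T1 17-25 |
Completion: T1=25  T2=3  T3=17  T4=10  T5=8  T6=7
Turnaround = completion − arrival: T1=23, T2=3, T3=16, T4=5, T5=3, T6=6
Total turnaround = 23 + 3 + 16 + 5 + 3 + 6 = 56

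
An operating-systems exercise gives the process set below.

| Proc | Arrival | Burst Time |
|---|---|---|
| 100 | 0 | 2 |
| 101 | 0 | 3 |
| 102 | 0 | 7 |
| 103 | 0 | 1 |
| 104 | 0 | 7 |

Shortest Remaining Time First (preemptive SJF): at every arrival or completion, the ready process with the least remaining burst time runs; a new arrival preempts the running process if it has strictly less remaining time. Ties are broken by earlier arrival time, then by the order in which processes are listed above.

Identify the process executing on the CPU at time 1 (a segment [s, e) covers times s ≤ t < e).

100

Schedule: | 103 0-1 | 100 1-3 | 101 3-6 | 102 6-13 | 104 13-20 |
Completion: 100=3  101=6  102=13  103=1  104=20
Turnaround (C−A): 100=3  101=6  102=13  103=1  104=20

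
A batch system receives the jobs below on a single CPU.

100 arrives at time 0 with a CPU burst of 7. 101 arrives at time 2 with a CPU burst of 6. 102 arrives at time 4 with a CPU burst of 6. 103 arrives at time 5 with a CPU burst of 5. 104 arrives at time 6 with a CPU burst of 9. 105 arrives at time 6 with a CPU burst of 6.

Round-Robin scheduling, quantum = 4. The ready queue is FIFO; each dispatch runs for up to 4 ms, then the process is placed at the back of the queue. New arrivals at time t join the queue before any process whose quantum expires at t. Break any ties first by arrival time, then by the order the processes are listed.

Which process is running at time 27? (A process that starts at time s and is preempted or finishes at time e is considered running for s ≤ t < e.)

Gantt: | 100 0-4 | 101 4-8 | 102 8-12 | 100 12-15 | 103 15-19 | 104 19-23 | 105 23-27 | 101 27-29 | 102 29-31 | 103 31-32 | 104 32-36 | 105 36-38 | 104 38-39 |
Completion: 100=15  101=29  102=31  103=32  104=39  105=38
Turnaround (C−A): 100=15  101=27  102=27  103=27  104=33  105=32

101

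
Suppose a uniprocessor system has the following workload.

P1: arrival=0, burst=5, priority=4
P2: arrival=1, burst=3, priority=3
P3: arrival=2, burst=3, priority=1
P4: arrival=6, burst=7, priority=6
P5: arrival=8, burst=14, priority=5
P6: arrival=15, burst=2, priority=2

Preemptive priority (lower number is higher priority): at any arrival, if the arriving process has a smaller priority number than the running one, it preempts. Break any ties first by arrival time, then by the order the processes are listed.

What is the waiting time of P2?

Gantt: | P1 0-1 | P2 1-2 | P3 2-5 | P2 5-7 | P1 7-11 | P5 11-15 | P6 15-17 | P5 17-27 | P4 27-34 |
Completion: P1=11  P2=7  P3=5  P4=34  P5=27  P6=17
Turnaround (C−A): P1=11  P2=6  P3=3  P4=28  P5=19  P6=2
Waiting(P2) = turnaround − burst = 6 − 3 = 3

3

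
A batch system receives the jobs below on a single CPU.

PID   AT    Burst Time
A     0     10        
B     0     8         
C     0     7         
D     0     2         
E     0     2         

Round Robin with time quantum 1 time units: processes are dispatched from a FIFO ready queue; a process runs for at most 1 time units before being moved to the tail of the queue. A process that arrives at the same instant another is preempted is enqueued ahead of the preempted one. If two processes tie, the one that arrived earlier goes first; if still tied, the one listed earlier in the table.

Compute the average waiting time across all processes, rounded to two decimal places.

Timeline: | A 0-1 | B 1-2 | C 2-3 | D 3-4 | E 4-5 | A 5-6 | B 6-7 | C 7-8 | D 8-9 | E 9-10 | A 10-11 | B 11-12 | C 12-13 | A 13-14 | B 14-15 | C 15-16 | A 16-17 | B 17-18 | C 18-19 | A 19-20 | B 20-21 | C 21-22 | A 22-23 | B 23-24 | C 24-25 | A 25-26 | B 26-27 | A 27-29 |
Completion: A=29  B=27  C=25  D=9  E=10
Turnaround (C−A): A=29  B=27  C=25  D=9  E=10
Waiting times: A=19, B=19, C=18, D=7, E=8
Average waiting = (19+19+18+7+8) / 5 = 71/5 = 14.20

14.20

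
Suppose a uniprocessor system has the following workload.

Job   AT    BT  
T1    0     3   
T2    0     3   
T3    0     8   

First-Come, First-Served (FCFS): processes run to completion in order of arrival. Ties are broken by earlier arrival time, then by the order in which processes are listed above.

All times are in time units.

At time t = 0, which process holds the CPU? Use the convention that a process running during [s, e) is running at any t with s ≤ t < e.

T1

Schedule: | T1 0-3 | T2 3-6 | T3 6-14 |
Completion: T1=3  T2=6  T3=14
Turnaround (C−A): T1=3  T2=6  T3=14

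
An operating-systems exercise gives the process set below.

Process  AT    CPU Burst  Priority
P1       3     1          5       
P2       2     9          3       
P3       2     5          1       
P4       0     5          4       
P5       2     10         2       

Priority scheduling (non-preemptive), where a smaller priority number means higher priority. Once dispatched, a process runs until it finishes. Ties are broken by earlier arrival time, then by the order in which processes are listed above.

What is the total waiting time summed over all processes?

Timeline: | P4 0-5 | P3 5-10 | P5 10-20 | P2 20-29 | P1 29-30 |
Completion: P1=30  P2=29  P3=10  P4=5  P5=20
Turnaround (C−A): P1=27  P2=27  P3=8  P4=5  P5=18
Waiting = turnaround − burst: P1=26, P2=18, P3=3, P4=0, P5=8
Total waiting = 26 + 18 + 3 + 0 + 8 = 55

55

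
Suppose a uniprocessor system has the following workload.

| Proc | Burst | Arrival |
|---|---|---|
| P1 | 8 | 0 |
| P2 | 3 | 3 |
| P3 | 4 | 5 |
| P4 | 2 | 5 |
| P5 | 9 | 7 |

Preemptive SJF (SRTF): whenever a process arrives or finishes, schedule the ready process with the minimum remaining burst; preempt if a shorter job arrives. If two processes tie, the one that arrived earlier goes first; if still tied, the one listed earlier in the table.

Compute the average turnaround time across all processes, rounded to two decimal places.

9.80

Timeline: | P1 0-3 | P2 3-6 | P4 6-8 | P3 8-12 | P1 12-17 | P5 17-26 |
Completion: P1=17  P2=6  P3=12  P4=8  P5=26
Turnaround (C−A): P1=17  P2=3  P3=7  P4=3  P5=19
Turnaround times: P1=17, P2=3, P3=7, P4=3, P5=19
Average turnaround = (17+3+7+3+19) / 5 = 49/5 = 9.80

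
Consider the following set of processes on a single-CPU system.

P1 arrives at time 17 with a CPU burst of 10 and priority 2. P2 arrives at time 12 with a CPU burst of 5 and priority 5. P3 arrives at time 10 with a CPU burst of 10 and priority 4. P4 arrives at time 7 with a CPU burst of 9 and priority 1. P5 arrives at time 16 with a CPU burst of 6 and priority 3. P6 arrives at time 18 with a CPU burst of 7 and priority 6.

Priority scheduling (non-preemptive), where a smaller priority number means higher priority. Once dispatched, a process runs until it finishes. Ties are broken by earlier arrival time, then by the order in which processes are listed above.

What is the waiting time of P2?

Timeline: | idle 0-7 | P4 7-16 | P5 16-22 | P1 22-32 | P3 32-42 | P2 42-47 | P6 47-54 |
Completion: P1=32  P2=47  P3=42  P4=16  P5=22  P6=54
Turnaround (C−A): P1=15  P2=35  P3=32  P4=9  P5=6  P6=36
Waiting(P2) = turnaround − burst = 35 − 5 = 30

30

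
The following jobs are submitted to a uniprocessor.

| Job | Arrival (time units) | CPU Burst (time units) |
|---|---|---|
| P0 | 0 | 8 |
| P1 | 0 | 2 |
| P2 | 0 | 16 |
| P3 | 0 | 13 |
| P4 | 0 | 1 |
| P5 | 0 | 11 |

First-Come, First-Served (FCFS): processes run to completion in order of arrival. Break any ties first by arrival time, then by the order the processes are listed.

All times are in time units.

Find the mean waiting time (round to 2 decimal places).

Timeline: | P0 0-8 | P1 8-10 | P2 10-26 | P3 26-39 | P4 39-40 | P5 40-51 |
Completion: P0=8  P1=10  P2=26  P3=39  P4=40  P5=51
Waiting times: P0=0, P1=8, P2=10, P3=26, P4=39, P5=40
Average waiting = (0+8+10+26+39+40) / 6 = 123/6 = 20.50

20.50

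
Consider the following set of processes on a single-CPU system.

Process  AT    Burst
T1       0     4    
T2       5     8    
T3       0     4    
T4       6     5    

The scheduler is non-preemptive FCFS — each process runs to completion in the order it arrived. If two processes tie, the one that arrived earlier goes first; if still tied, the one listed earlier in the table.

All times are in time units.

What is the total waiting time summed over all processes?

17

Timeline: | T1 0-4 | T3 4-8 | T2 8-16 | T4 16-21 |
Completion: T1=4  T2=16  T3=8  T4=21
Waiting = turnaround − burst: T1=0, T2=3, T3=4, T4=10
Total waiting = 0 + 3 + 4 + 10 = 17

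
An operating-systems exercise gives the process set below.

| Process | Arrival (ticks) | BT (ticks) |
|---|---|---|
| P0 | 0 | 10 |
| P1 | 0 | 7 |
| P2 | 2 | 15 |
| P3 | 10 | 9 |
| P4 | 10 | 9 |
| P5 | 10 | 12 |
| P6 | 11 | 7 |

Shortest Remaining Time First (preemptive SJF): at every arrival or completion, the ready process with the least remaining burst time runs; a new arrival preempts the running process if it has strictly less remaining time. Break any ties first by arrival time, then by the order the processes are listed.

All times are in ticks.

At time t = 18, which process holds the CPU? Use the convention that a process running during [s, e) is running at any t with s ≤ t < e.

Timeline: | P1 0-7 | P0 7-17 | P6 17-24 | P3 24-33 | P4 33-42 | P5 42-54 | P2 54-69 |
Completion: P0=17  P1=7  P2=69  P3=33  P4=42  P5=54  P6=24
Turnaround (C−A): P0=17  P1=7  P2=67  P3=23  P4=32  P5=44  P6=13

P6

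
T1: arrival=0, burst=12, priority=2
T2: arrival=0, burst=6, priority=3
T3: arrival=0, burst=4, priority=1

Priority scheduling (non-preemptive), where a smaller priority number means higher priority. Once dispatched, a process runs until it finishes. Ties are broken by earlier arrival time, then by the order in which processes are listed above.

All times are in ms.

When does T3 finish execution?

Gantt: | T3 0-4 | T1 4-16 | T2 16-22 |
Completion: T1=16  T2=22  T3=4
Turnaround (C−A): T1=16  T2=22  T3=4

4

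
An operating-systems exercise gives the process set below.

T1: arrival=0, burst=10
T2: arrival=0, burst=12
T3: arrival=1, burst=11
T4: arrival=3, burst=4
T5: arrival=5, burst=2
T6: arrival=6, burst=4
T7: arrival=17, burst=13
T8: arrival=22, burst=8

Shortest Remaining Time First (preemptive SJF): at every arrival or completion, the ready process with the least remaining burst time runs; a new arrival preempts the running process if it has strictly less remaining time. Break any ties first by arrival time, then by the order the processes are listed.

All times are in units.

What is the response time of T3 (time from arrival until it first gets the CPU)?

Gantt: | T1 0-3 | T4 3-7 | T5 7-9 | T6 9-13 | T1 13-20 | T3 20-22 | T8 22-30 | T3 30-39 | T2 39-51 | T7 51-64 |
Completion: T1=20  T2=51  T3=39  T4=7  T5=9  T6=13  T7=64  T8=30
Response(T3) = first start − arrival = 20 − 1 = 19

19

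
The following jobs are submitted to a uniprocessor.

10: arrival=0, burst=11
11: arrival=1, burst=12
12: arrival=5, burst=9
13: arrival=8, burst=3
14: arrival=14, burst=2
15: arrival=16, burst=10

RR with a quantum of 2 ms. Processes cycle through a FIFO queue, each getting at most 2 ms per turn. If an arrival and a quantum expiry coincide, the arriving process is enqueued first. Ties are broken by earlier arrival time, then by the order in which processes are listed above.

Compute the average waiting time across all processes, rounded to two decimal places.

Gantt: | 10 0-2 | 11 2-4 | 10 4-6 | 11 6-8 | 12 8-10 | 10 10-12 | 13 12-14 | 11 14-16 | 12 16-18 | 10 18-20 | 14 20-22 | 13 22-23 | 15 23-25 | 11 25-27 | 12 27-29 | 10 29-31 | 15 31-33 | 11 33-35 | 12 35-37 | 10 37-38 | 15 38-40 | 11 40-42 | 12 42-43 | 15 43-47 |
Completion: 10=38  11=42  12=43  13=23  14=22  15=47
Waiting times: 10=27, 11=29, 12=29, 13=12, 14=6, 15=21
Average waiting = (27+29+29+12+6+21) / 6 = 124/6 = 20.67

20.67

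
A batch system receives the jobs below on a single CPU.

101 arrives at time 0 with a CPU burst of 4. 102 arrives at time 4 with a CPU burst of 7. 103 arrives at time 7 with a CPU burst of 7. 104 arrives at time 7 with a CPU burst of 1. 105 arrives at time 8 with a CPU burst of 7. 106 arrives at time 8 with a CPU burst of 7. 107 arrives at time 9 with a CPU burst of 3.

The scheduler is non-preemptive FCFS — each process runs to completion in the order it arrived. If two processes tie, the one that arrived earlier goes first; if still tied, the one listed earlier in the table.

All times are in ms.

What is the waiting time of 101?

Gantt: | 101 0-4 | 102 4-11 | 103 11-18 | 104 18-19 | 105 19-26 | 106 26-33 | 107 33-36 |
Completion: 101=4  102=11  103=18  104=19  105=26  106=33  107=36
Waiting(101) = turnaround − burst = 4 − 4 = 0

0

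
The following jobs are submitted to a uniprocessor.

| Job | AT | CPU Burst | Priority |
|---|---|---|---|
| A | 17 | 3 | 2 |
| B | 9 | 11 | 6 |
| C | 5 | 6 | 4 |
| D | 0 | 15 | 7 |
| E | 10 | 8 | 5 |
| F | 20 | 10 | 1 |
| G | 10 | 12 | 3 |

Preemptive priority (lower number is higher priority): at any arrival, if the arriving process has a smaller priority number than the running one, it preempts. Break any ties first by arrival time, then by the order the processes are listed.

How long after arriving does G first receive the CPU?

Schedule: | D 0-5 | C 5-10 | G 10-17 | A 17-20 | F 20-30 | G 30-35 | C 35-36 | E 36-44 | B 44-55 | D 55-65 |
Completion: A=20  B=55  C=36  D=65  E=44  F=30  G=35
Response(G) = first start − arrival = 10 − 10 = 0

0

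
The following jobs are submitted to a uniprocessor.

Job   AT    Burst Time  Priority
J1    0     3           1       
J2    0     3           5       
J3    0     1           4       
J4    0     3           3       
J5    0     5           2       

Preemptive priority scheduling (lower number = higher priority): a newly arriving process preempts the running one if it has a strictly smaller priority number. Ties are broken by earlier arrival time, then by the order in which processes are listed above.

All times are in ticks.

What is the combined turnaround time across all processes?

Gantt: | J1 0-3 | J5 3-8 | J4 8-11 | J3 11-12 | J2 12-15 |
Completion: J1=3  J2=15  J3=12  J4=11  J5=8
Turnaround (C−A): J1=3  J2=15  J3=12  J4=11  J5=8
Turnaround = completion − arrival: J1=3, J2=15, J3=12, J4=11, J5=8
Total turnaround = 3 + 15 + 12 + 11 + 8 = 49

49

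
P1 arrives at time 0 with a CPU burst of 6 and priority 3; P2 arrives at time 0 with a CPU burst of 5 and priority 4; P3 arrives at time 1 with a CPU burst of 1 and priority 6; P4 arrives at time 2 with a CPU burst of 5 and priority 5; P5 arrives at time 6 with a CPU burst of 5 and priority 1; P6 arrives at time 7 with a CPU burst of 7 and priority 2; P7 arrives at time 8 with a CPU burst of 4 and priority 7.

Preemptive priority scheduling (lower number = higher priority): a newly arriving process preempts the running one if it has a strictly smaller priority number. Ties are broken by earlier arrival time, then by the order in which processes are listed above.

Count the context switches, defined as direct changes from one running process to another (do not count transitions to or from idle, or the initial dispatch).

Schedule: | P1 0-6 | P5 6-11 | P6 11-18 | P2 18-23 | P4 23-28 | P3 28-29 | P7 29-33 |
Completion: P1=6  P2=23  P3=29  P4=28  P5=11  P6=18  P7=33

6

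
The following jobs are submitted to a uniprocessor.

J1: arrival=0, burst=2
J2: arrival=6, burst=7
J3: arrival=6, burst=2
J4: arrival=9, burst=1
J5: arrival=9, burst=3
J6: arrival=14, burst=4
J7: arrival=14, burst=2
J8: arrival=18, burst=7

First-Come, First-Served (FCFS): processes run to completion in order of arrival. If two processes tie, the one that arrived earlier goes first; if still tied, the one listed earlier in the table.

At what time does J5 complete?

19

Timeline: | J1 0-2 | idle 2-6 | J2 6-13 | J3 13-15 | J4 15-16 | J5 16-19 | J6 19-23 | J7 23-25 | J8 25-32 |
Completion: J1=2  J2=13  J3=15  J4=16  J5=19  J6=23  J7=25  J8=32
Turnaround (C−A): J1=2  J2=7  J3=9  J4=7  J5=10  J6=9  J7=11  J8=14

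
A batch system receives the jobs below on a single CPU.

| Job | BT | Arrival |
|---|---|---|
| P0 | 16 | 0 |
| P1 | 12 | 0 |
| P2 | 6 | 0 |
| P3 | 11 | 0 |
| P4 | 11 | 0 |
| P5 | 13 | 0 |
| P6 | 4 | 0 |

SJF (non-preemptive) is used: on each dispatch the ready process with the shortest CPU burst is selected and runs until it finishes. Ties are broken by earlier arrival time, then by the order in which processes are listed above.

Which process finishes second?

P2

Gantt: | P6 0-4 | P2 4-10 | P3 10-21 | P4 21-32 | P1 32-44 | P5 44-57 | P0 57-73 |
Completion: P0=73  P1=44  P2=10  P3=21  P4=32  P5=57  P6=4
Turnaround (C−A): P0=73  P1=44  P2=10  P3=21  P4=32  P5=57  P6=4
Finish order: P6 → P2 → P3 → P4 → P1 → P5 → P0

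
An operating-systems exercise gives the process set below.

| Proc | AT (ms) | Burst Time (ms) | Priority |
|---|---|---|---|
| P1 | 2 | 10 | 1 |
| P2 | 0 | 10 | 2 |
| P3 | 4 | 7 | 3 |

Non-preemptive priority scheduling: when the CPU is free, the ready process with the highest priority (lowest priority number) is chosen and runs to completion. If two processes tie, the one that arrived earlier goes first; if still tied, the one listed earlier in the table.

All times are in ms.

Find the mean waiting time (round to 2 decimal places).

8.00

Schedule: | P2 0-10 | P1 10-20 | P3 20-27 |
Completion: P1=20  P2=10  P3=27
Waiting times: P1=8, P2=0, P3=16
Average waiting = (8+0+16) / 3 = 24/3 = 8.00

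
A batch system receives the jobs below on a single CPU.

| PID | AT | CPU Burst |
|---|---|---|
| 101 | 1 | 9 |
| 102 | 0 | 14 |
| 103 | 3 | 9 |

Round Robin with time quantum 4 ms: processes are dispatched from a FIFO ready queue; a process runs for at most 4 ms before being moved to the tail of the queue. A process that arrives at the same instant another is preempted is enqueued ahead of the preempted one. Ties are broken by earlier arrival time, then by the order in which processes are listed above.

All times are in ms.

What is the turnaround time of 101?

Schedule: | 102 0-4 | 101 4-8 | 103 8-12 | 102 12-16 | 101 16-20 | 103 20-24 | 102 24-28 | 101 28-29 | 103 29-30 | 102 30-32 |
Completion: 101=29  102=32  103=30
Turnaround (C−A): 101=28  102=32  103=27
Turnaround(101) = completion − arrival = 29 − 1 = 28

28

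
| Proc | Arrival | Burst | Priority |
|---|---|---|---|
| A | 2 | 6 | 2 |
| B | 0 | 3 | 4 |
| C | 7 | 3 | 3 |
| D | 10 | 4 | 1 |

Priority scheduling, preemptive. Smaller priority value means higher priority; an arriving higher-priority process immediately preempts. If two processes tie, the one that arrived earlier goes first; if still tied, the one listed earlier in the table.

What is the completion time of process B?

Gantt: | B 0-2 | A 2-8 | C 8-10 | D 10-14 | C 14-15 | B 15-16 |
Completion: A=8  B=16  C=15  D=14
Turnaround (C−A): A=6  B=16  C=8  D=4

16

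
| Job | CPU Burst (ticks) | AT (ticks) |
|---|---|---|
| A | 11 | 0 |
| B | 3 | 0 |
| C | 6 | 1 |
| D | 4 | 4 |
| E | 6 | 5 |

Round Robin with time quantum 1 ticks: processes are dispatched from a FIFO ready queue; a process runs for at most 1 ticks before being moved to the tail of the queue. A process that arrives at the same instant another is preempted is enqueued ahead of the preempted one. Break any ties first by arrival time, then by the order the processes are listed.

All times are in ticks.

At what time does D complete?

20

Gantt: | A 0-1 | B 1-2 | C 2-3 | A 3-4 | B 4-5 | C 5-6 | D 6-7 | A 7-8 | E 8-9 | B 9-10 | C 10-11 | D 11-12 | A 12-13 | E 13-14 | C 14-15 | D 15-16 | A 16-17 | E 17-18 | C 18-19 | D 19-20 | A 20-21 | E 21-22 | C 22-23 | A 23-24 | E 24-25 | A 25-26 | E 26-27 | A 27-30 |
Completion: A=30  B=10  C=23  D=20  E=27
Turnaround (C−A): A=30  B=10  C=22  D=16  E=22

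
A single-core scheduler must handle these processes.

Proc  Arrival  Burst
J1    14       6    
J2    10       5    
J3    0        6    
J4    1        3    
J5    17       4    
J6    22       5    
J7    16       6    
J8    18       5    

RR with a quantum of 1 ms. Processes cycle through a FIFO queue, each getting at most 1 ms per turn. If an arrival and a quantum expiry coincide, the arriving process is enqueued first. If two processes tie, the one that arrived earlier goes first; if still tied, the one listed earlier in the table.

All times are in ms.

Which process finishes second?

Timeline: | J3 0-1 | J4 1-2 | J3 2-3 | J4 3-4 | J3 4-5 | J4 5-6 | J3 6-9 | idle 9-10 | J2 10-14 | J1 14-15 | J2 15-16 | J1 16-17 | J7 17-18 | J5 18-19 | J1 19-20 | J8 20-21 | J7 21-22 | J5 22-23 | J1 23-24 | J8 24-25 | J6 25-26 | J7 26-27 | J5 27-28 | J1 28-29 | J8 29-30 | J6 30-31 | J7 31-32 | J5 32-33 | J1 33-34 | J8 34-35 | J6 35-36 | J7 36-37 | J8 37-38 | J6 38-39 | J7 39-40 | J6 40-41 |
Completion: J1=34  J2=16  J3=9  J4=6  J5=33  J6=41  J7=40  J8=38
Finish order: J4 → J3 → J2 → J5 → J1 → J8 → J7 → J6

J3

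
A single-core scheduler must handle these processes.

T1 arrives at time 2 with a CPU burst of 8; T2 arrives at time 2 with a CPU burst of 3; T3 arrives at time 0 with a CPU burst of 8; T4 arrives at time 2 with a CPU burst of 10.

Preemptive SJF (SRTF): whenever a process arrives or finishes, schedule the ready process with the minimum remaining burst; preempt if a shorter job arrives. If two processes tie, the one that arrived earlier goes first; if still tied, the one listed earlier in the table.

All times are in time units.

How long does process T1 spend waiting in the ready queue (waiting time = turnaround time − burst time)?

9

Timeline: | T3 0-2 | T2 2-5 | T3 5-11 | T1 11-19 | T4 19-29 |
Completion: T1=19  T2=5  T3=11  T4=29
Turnaround (C−A): T1=17  T2=3  T3=11  T4=27
Waiting(T1) = turnaround − burst = 17 − 8 = 9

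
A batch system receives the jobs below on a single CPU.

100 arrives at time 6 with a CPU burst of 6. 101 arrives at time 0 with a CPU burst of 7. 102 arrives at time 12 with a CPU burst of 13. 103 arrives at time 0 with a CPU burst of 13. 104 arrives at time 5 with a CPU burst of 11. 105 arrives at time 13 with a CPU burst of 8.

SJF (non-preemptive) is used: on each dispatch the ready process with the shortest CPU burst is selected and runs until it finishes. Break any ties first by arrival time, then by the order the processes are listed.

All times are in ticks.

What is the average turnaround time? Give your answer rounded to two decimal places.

Timeline: | 101 0-7 | 100 7-13 | 105 13-21 | 104 21-32 | 103 32-45 | 102 45-58 |
Completion: 100=13  101=7  102=58  103=45  104=32  105=21
Turnaround (C−A): 100=7  101=7  102=46  103=45  104=27  105=8
Turnaround times: 100=7, 101=7, 102=46, 103=45, 104=27, 105=8
Average turnaround = (7+7+46+45+27+8) / 6 = 140/6 = 23.33

23.33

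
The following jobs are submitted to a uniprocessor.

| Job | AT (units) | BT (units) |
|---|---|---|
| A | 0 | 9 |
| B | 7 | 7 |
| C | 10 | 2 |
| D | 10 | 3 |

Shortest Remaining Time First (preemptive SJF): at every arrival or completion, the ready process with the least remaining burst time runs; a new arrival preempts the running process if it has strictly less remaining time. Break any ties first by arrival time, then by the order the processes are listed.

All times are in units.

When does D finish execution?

Schedule: | A 0-9 | B 9-10 | C 10-12 | D 12-15 | B 15-21 |
Completion: A=9  B=21  C=12  D=15

15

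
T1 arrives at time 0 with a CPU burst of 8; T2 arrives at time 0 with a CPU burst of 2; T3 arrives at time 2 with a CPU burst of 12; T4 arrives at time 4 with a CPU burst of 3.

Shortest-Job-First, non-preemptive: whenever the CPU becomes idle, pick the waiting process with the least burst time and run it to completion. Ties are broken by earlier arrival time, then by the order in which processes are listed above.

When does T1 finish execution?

Timeline: | T2 0-2 | T1 2-10 | T4 10-13 | T3 13-25 |
Completion: T1=10  T2=2  T3=25  T4=13

10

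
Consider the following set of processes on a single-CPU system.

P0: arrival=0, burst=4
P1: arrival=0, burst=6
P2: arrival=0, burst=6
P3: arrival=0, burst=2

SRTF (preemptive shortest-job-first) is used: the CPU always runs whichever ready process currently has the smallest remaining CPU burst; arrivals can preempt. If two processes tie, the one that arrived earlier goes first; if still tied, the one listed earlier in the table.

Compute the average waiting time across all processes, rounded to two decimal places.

Timeline: | P3 0-2 | P0 2-6 | P1 6-12 | P2 12-18 |
Completion: P0=6  P1=12  P2=18  P3=2
Waiting times: P0=2, P1=6, P2=12, P3=0
Average waiting = (2+6+12+0) / 4 = 20/4 = 5.00

5.00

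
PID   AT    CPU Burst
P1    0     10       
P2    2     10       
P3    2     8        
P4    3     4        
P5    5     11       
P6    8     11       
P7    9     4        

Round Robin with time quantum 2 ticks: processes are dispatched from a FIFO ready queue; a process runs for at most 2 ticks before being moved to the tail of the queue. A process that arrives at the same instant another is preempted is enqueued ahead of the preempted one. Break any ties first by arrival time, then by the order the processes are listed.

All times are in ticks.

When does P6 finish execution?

58

Schedule: | P1 0-2 | P2 2-4 | P3 4-6 | P1 6-8 | P4 8-10 | P2 10-12 | P5 12-14 | P3 14-16 | P6 16-18 | P1 18-20 | P7 20-22 | P4 22-24 | P2 24-26 | P5 26-28 | P3 28-30 | P6 30-32 | P1 32-34 | P7 34-36 | P2 36-38 | P5 38-40 | P3 40-42 | P6 42-44 | P1 44-46 | P2 46-48 | P5 48-50 | P6 50-52 | P5 52-54 | P6 54-56 | P5 56-57 | P6 57-58 |
Completion: P1=46  P2=48  P3=42  P4=24  P5=57  P6=58  P7=36
Turnaround (C−A): P1=46  P2=46  P3=40  P4=21  P5=52  P6=50  P7=27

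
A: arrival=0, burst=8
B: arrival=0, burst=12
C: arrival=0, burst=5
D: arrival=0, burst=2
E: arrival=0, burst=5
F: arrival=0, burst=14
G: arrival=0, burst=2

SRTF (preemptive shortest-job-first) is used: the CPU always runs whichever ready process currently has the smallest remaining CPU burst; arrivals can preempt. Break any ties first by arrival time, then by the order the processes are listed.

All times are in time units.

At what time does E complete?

14

Timeline: | D 0-2 | G 2-4 | C 4-9 | E 9-14 | A 14-22 | B 22-34 | F 34-48 |
Completion: A=22  B=34  C=9  D=2  E=14  F=48  G=4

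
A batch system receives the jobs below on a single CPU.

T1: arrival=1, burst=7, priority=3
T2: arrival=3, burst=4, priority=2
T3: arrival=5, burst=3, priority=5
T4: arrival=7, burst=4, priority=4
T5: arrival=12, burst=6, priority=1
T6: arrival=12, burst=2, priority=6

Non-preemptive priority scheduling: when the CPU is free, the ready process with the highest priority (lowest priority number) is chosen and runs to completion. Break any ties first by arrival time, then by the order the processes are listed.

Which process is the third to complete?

Gantt: | idle 0-1 | T1 1-8 | T2 8-12 | T5 12-18 | T4 18-22 | T3 22-25 | T6 25-27 |
Completion: T1=8  T2=12  T3=25  T4=22  T5=18  T6=27
Finish order: T1 → T2 → T5 → T4 → T3 → T6

T5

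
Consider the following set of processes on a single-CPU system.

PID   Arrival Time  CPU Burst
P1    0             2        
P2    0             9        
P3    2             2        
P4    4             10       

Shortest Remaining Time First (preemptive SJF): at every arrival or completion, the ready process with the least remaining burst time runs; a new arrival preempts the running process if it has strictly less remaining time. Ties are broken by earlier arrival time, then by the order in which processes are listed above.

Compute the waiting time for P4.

9

Gantt: | P1 0-2 | P3 2-4 | P2 4-13 | P4 13-23 |
Completion: P1=2  P2=13  P3=4  P4=23
Waiting(P4) = turnaround − burst = 19 − 10 = 9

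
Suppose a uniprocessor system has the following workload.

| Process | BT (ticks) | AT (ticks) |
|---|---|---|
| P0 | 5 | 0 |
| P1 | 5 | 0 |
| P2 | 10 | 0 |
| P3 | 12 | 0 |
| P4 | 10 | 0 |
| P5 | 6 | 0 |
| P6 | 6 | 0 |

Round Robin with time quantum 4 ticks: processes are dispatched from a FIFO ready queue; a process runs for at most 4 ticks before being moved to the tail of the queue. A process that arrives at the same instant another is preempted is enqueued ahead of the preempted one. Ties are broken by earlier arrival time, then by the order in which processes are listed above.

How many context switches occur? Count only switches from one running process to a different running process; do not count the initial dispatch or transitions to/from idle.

16

Schedule: | P0 0-4 | P1 4-8 | P2 8-12 | P3 12-16 | P4 16-20 | P5 20-24 | P6 24-28 | P0 28-29 | P1 29-30 | P2 30-34 | P3 34-38 | P4 38-42 | P5 42-44 | P6 44-46 | P2 46-48 | P3 48-52 | P4 52-54 |
Completion: P0=29  P1=30  P2=48  P3=52  P4=54  P5=44  P6=46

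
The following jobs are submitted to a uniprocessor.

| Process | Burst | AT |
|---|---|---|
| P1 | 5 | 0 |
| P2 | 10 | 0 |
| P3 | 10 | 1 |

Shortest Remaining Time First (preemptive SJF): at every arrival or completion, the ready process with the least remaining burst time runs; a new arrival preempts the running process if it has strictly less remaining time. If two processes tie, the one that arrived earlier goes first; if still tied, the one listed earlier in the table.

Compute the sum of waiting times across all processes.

Gantt: | P1 0-5 | P2 5-15 | P3 15-25 |
Completion: P1=5  P2=15  P3=25
Waiting = turnaround − burst: P1=0, P2=5, P3=14
Total waiting = 0 + 5 + 14 = 19

19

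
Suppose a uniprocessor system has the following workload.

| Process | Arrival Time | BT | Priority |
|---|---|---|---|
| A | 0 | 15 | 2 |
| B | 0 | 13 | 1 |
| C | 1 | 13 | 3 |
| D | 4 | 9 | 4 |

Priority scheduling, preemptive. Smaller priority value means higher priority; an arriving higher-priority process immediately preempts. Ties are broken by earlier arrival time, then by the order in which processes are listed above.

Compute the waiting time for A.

13

Gantt: | B 0-13 | A 13-28 | C 28-41 | D 41-50 |
Completion: A=28  B=13  C=41  D=50
Waiting(A) = turnaround − burst = 28 − 15 = 13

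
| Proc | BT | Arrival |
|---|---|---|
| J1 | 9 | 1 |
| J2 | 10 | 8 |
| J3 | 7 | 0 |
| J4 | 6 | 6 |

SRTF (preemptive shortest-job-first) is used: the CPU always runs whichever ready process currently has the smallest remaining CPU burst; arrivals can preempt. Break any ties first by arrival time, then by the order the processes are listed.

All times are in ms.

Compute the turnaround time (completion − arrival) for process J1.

Schedule: | J3 0-7 | J4 7-13 | J1 13-22 | J2 22-32 |
Completion: J1=22  J2=32  J3=7  J4=13
Turnaround (C−A): J1=21  J2=24  J3=7  J4=7
Turnaround(J1) = completion − arrival = 22 − 1 = 21

21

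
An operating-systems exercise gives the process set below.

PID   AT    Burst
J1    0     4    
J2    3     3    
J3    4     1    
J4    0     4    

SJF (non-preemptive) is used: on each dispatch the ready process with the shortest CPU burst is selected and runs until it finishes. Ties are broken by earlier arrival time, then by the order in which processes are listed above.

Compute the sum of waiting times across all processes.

Timeline: | J1 0-4 | J3 4-5 | J2 5-8 | J4 8-12 |
Completion: J1=4  J2=8  J3=5  J4=12
Waiting = turnaround − burst: J1=0, J2=2, J3=0, J4=8
Total waiting = 0 + 2 + 0 + 8 = 10

10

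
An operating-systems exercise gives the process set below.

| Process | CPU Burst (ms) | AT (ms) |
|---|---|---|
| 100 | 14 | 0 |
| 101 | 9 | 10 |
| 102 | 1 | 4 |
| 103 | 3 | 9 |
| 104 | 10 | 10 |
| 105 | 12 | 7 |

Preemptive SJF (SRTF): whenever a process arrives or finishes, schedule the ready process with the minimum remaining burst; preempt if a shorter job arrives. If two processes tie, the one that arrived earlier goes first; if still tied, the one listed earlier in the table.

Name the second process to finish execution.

103

Timeline: | 100 0-4 | 102 4-5 | 100 5-9 | 103 9-12 | 100 12-18 | 101 18-27 | 104 27-37 | 105 37-49 |
Completion: 100=18  101=27  102=5  103=12  104=37  105=49
Turnaround (C−A): 100=18  101=17  102=1  103=3  104=27  105=42
Finish order: 102 → 103 → 100 → 101 → 104 → 105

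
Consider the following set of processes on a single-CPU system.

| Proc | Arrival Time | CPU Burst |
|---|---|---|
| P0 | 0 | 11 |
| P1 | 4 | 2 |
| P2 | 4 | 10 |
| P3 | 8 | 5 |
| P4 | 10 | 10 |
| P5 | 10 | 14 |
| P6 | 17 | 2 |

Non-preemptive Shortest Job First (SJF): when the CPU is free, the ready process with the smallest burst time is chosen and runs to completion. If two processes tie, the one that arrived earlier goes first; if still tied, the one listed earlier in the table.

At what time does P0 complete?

Gantt: | P0 0-11 | P1 11-13 | P3 13-18 | P6 18-20 | P2 20-30 | P4 30-40 | P5 40-54 |
Completion: P0=11  P1=13  P2=30  P3=18  P4=40  P5=54  P6=20

11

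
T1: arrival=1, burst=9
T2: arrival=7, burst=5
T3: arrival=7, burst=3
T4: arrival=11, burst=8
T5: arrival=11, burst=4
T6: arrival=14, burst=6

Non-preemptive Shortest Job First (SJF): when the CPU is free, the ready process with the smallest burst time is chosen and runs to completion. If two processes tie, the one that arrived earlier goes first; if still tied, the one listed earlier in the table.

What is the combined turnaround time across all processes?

75

Schedule: | idle 0-1 | T1 1-10 | T3 10-13 | T5 13-17 | T2 17-22 | T6 22-28 | T4 28-36 |
Completion: T1=10  T2=22  T3=13  T4=36  T5=17  T6=28
Turnaround (C−A): T1=9  T2=15  T3=6  T4=25  T5=6  T6=14
Turnaround = completion − arrival: T1=9, T2=15, T3=6, T4=25, T5=6, T6=14
Total turnaround = 9 + 15 + 6 + 25 + 6 + 14 = 75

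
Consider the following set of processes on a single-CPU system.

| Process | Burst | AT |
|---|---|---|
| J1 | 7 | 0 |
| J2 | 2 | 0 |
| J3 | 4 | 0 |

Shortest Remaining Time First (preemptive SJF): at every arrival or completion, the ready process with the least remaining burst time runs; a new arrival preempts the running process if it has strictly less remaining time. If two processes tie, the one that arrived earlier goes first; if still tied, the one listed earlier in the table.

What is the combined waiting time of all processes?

Timeline: | J2 0-2 | J3 2-6 | J1 6-13 |
Completion: J1=13  J2=2  J3=6
Waiting = turnaround − burst: J1=6, J2=0, J3=2
Total waiting = 6 + 0 + 2 = 8

8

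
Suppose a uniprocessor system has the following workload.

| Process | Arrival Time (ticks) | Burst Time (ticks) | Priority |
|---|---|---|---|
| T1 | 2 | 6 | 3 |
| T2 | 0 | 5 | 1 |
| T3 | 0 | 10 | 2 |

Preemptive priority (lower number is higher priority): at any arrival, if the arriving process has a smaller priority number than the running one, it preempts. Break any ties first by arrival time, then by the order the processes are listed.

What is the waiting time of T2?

Schedule: | T2 0-5 | T3 5-15 | T1 15-21 |
Completion: T1=21  T2=5  T3=15
Waiting(T2) = turnaround − burst = 5 − 5 = 0

0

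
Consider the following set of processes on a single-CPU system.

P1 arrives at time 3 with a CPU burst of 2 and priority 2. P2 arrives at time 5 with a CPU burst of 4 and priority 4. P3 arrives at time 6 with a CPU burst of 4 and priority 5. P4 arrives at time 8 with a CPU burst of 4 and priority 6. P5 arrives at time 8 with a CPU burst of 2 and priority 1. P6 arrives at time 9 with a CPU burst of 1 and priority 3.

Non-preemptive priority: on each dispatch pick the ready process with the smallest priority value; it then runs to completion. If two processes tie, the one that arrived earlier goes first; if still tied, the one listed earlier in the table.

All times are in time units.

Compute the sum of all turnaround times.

34

Gantt: | idle 0-3 | P1 3-5 | P2 5-9 | P5 9-11 | P6 11-12 | P3 12-16 | P4 16-20 |
Completion: P1=5  P2=9  P3=16  P4=20  P5=11  P6=12
Turnaround = completion − arrival: P1=2, P2=4, P3=10, P4=12, P5=3, P6=3
Total turnaround = 2 + 4 + 10 + 12 + 3 + 3 = 34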